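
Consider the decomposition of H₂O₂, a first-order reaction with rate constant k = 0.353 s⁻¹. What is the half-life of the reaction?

1.964 s

Step 1: For a first-order reaction, t₁/₂ = ln(2)/k
Step 2: t₁/₂ = ln(2)/0.353
Step 3: t₁/₂ = 0.6931/0.353 = 1.964 s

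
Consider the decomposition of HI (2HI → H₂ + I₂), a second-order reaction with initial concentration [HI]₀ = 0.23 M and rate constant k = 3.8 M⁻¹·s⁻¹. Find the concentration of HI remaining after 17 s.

0.0145 M

Step 1: For a second-order reaction: 1/[HI] = 1/[HI]₀ + kt
Step 2: 1/[HI] = 1/0.23 + 3.8 × 17
Step 3: 1/[HI] = 4.348 + 64.6 = 68.95
Step 4: [HI] = 1/68.95 = 0.0145 M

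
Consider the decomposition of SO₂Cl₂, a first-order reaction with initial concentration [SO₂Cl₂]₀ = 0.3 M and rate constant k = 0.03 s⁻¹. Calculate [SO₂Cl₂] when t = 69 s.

0.03786 M

Step 1: For a first-order reaction: [SO₂Cl₂] = [SO₂Cl₂]₀ × e^(-kt)
Step 2: [SO₂Cl₂] = 0.3 × e^(-0.03 × 69)
Step 3: [SO₂Cl₂] = 0.3 × e^(-2.07)
Step 4: [SO₂Cl₂] = 0.3 × 0.126186 = 0.03786 M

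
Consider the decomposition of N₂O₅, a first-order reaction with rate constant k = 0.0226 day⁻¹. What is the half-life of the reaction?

30.67 day

Step 1: For a first-order reaction, t₁/₂ = ln(2)/k
Step 2: t₁/₂ = ln(2)/0.0226
Step 3: t₁/₂ = 0.6931/0.0226 = 30.67 day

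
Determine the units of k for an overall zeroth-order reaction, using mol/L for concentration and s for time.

mol/L·s⁻¹

Step 1: For overall order n, rate = k × (concentration)^n.
Step 2: Rate has units mol/L·s⁻¹; concentration term has units (mol/L)^0.
Step 3: k = rate / (concentration)^n, so units of k = (mol/L)^(1-0)·s⁻¹ = mol/L·s⁻¹.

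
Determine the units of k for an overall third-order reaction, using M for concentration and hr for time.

M⁻²·hr⁻¹

Step 1: For overall order n, rate = k × (concentration)^n.
Step 2: Rate has units M·hr⁻¹; concentration term has units M^3.
Step 3: k = rate / (concentration)^n, so units of k = M^(1-3)·hr⁻¹ = M⁻²·hr⁻¹.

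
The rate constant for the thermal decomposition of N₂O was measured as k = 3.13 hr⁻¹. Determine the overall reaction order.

first order (1)

Step 1: The units of k for an nth-order reaction are (concentration)^(1-n)·(time)⁻¹.
Step 2: Here k has units hr⁻¹, so the concentration exponent is 0.
Step 3: 1 - n = 0 ⇒ n = 1. The reaction is first order.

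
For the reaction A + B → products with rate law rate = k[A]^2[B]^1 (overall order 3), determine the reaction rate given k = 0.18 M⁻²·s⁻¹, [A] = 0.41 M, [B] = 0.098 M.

0.002965 M/s

Step 1: The rate law is rate = k[A]^2[B]^1, overall order = 2+1 = 3
Step 2: Substitute values: rate = 0.18 × (0.41)^2 × (0.098)^1
Step 3: rate = 0.18 × 0.1681 × 0.098 = 0.00296528 M/s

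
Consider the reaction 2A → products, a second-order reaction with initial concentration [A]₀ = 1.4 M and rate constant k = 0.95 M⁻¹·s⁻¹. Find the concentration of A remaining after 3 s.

0.2806 M

Step 1: For a second-order reaction: 1/[A] = 1/[A]₀ + kt
Step 2: 1/[A] = 1/1.4 + 0.95 × 3
Step 3: 1/[A] = 0.7143 + 2.85 = 3.564
Step 4: [A] = 1/3.564 = 0.2806 M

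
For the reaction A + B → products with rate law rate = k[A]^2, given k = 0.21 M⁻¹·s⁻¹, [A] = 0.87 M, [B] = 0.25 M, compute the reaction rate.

0.1589 M/s

Step 1: The rate law is rate = k[A]^2
Step 2: Note that the rate does not depend on [B] (zero order in B).
Step 3: rate = 0.21 × (0.87)^2 = 0.158949 M/s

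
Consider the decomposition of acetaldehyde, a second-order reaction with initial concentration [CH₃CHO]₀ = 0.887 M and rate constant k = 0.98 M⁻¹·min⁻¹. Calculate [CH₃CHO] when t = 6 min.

0.1427 M

Step 1: For a second-order reaction: 1/[CH₃CHO] = 1/[CH₃CHO]₀ + kt
Step 2: 1/[CH₃CHO] = 1/0.887 + 0.98 × 6
Step 3: 1/[CH₃CHO] = 1.127 + 5.88 = 7.007
Step 4: [CH₃CHO] = 1/7.007 = 0.1427 M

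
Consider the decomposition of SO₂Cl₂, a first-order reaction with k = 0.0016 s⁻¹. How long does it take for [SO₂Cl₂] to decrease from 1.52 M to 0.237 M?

1162 s

Step 1: For first-order: t = ln([SO₂Cl₂]₀/[SO₂Cl₂])/k
Step 2: t = ln(1.52/0.237)/0.0016
Step 3: t = ln(6.414)/0.0016
Step 4: t = 1.858/0.0016 = 1162 s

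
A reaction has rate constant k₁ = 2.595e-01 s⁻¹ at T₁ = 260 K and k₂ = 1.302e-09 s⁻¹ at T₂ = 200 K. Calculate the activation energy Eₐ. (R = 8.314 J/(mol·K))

137.7 kJ/mol

Step 1: Use the two-temperature Arrhenius form: ln(k₂/k₁) = -Eₐ/R × (1/T₂ - 1/T₁)
Step 2: ln(k₂/k₁) = ln(1.302e-09/2.595e-01) = ln(5.01734e-09) = -19.1104
Step 3: 1/T₂ - 1/T₁ = 1/200 - 1/260 = 1.153846e-03 K⁻¹
Step 4: Eₐ = -R × ln(k₂/k₁) / (1/T₂ - 1/T₁) = -8.314 × -19.1104 / 1.153846e-03
Step 5: Eₐ = 1.3770e+05 J/mol = 137.7 kJ/mol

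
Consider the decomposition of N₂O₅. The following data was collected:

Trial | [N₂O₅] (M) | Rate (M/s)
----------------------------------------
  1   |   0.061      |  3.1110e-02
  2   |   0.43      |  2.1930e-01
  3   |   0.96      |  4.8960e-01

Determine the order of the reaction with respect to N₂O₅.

first order (1)

Step 1: Compare trials to find order n where rate₂/rate₁ = ([N₂O₅]₂/[N₂O₅]₁)^n
Step 2: rate₂/rate₁ = 2.1930e-01/3.1110e-02 = 7.049
Step 3: [N₂O₅]₂/[N₂O₅]₁ = 0.43/0.061 = 7.049
Step 4: n = ln(7.049)/ln(7.049) = 1.00 ≈ 1
Step 5: The reaction is first order in N₂O₅.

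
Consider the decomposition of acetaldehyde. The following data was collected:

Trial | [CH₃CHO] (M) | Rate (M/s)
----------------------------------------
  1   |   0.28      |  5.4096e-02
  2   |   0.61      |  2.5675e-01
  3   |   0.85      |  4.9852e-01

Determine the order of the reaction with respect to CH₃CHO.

second order (2)

Step 1: Compare trials to find order n where rate₂/rate₁ = ([CH₃CHO]₂/[CH₃CHO]₁)^n
Step 2: rate₂/rate₁ = 2.5675e-01/5.4096e-02 = 4.746
Step 3: [CH₃CHO]₂/[CH₃CHO]₁ = 0.61/0.28 = 2.179
Step 4: n = ln(4.746)/ln(2.179) = 2.00 ≈ 2
Step 5: The reaction is second order in CH₃CHO.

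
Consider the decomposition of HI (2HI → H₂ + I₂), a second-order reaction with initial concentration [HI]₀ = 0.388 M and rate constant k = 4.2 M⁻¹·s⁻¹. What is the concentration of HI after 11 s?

0.0205 M

Step 1: For a second-order reaction: 1/[HI] = 1/[HI]₀ + kt
Step 2: 1/[HI] = 1/0.388 + 4.2 × 11
Step 3: 1/[HI] = 2.577 + 46.2 = 48.78
Step 4: [HI] = 1/48.78 = 0.0205 M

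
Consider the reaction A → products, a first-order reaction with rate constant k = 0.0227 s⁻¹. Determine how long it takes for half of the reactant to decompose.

30.54 s

Step 1: For a first-order reaction, t₁/₂ = ln(2)/k
Step 2: t₁/₂ = ln(2)/0.0227
Step 3: t₁/₂ = 0.6931/0.0227 = 30.54 s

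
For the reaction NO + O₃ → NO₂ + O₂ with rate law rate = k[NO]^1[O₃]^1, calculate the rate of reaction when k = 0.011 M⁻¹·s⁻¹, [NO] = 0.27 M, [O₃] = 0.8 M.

0.002376 M/s

Step 1: The rate law is rate = k[NO]^1[O₃]^1
Step 2: Substitute: rate = 0.011 × (0.27)^1 × (0.8)^1
Step 3: rate = 0.011 × 0.27 × 0.8 = 0.002376 M/s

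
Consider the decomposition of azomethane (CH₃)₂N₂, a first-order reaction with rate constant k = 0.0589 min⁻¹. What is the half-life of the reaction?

11.77 min

Step 1: For a first-order reaction, t₁/₂ = ln(2)/k
Step 2: t₁/₂ = ln(2)/0.0589
Step 3: t₁/₂ = 0.6931/0.0589 = 11.77 min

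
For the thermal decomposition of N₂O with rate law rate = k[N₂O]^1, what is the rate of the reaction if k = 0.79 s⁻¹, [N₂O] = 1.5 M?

1.185 M/s

Step 1: Identify the rate law: rate = k[N₂O]^1
Step 2: Substitute values: rate = 0.79 × (1.5)^1
Step 3: Calculate: rate = 0.79 × 1.5 = 1.185 M/s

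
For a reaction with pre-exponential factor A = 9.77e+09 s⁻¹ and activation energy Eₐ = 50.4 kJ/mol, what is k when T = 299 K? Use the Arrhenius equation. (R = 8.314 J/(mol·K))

1.53e+01 s⁻¹

Step 1: Use the Arrhenius equation: k = A × exp(-Eₐ/RT)
Step 2: Convert Eₐ to J/mol: 50.4 kJ/mol = 50400 J/mol
Step 3: Calculate the exponent: -Eₐ/(RT) = -50400/(8.314 × 299) = -20.27446
Step 4: k = 9.77e+09 × exp(-20.27446)
Step 5: k = 9.77e+09 × 1.56644e-09 = 1.5304e+01 s⁻¹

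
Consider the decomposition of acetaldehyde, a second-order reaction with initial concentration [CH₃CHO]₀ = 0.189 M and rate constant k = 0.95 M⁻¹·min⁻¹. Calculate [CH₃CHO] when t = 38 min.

0.02416 M

Step 1: For a second-order reaction: 1/[CH₃CHO] = 1/[CH₃CHO]₀ + kt
Step 2: 1/[CH₃CHO] = 1/0.189 + 0.95 × 38
Step 3: 1/[CH₃CHO] = 5.291 + 36.1 = 41.39
Step 4: [CH₃CHO] = 1/41.39 = 0.02416 M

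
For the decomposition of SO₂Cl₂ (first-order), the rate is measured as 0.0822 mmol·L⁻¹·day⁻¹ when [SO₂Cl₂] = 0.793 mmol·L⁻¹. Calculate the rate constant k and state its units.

0.1037 day⁻¹

Step 1: rate = k[SO₂Cl₂]^1, so k = rate / [SO₂Cl₂]^1.
Step 2: k = 0.0822 / (0.793)^1 = 0.0822 / 0.793.
Step 3: k = 0.1037 day⁻¹.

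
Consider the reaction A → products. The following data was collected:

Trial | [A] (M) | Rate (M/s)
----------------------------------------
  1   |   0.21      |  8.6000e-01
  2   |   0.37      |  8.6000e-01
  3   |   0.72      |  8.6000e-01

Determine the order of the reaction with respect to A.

zeroth order (0)

Step 1: Compare trials - when concentration changes, rate stays constant.
Step 2: rate₂/rate₁ = 8.6000e-01/8.6000e-01 = 1
Step 3: [A]₂/[A]₁ = 0.37/0.21 = 1.762
Step 4: Since rate ratio ≈ (conc ratio)^0, the reaction is zeroth order.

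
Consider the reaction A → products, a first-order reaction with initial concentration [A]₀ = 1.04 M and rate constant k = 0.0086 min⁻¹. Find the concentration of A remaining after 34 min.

0.7763 M

Step 1: For a first-order reaction: [A] = [A]₀ × e^(-kt)
Step 2: [A] = 1.04 × e^(-0.0086 × 34)
Step 3: [A] = 1.04 × e^(-0.2924)
Step 4: [A] = 1.04 × 0.74647 = 0.7763 M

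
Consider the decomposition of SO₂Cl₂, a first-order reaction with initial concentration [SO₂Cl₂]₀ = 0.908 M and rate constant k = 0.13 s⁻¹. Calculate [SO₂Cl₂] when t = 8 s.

0.3209 M

Step 1: For a first-order reaction: [SO₂Cl₂] = [SO₂Cl₂]₀ × e^(-kt)
Step 2: [SO₂Cl₂] = 0.908 × e^(-0.13 × 8)
Step 3: [SO₂Cl₂] = 0.908 × e^(-1.04)
Step 4: [SO₂Cl₂] = 0.908 × 0.353455 = 0.3209 M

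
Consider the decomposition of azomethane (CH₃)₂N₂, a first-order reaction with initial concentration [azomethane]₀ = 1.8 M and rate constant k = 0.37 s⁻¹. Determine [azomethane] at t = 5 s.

0.283 M

Step 1: For a first-order reaction: [azomethane] = [azomethane]₀ × e^(-kt)
Step 2: [azomethane] = 1.8 × e^(-0.37 × 5)
Step 3: [azomethane] = 1.8 × e^(-1.85)
Step 4: [azomethane] = 1.8 × 0.157237 = 0.283 M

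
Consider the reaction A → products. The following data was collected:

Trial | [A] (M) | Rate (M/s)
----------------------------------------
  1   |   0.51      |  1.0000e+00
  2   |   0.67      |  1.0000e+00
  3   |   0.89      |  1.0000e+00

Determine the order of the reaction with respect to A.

zeroth order (0)

Step 1: Compare trials - when concentration changes, rate stays constant.
Step 2: rate₂/rate₁ = 1.0000e+00/1.0000e+00 = 1
Step 3: [A]₂/[A]₁ = 0.67/0.51 = 1.314
Step 4: Since rate ratio ≈ (conc ratio)^0, the reaction is zeroth order.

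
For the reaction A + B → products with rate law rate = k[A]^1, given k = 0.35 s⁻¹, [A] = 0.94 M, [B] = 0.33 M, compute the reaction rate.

0.329 M/s

Step 1: The rate law is rate = k[A]^1
Step 2: Note that the rate does not depend on [B] (zero order in B).
Step 3: rate = 0.35 × (0.94)^1 = 0.329 M/s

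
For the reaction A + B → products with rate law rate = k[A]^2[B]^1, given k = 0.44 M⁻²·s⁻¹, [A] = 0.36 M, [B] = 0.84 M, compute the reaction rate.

0.0479 M/s

Step 1: The rate law is rate = k[A]^2[B]^1
Step 2: Substitute: rate = 0.44 × (0.36)^2 × (0.84)^1
Step 3: rate = 0.44 × 0.1296 × 0.84 = 0.0479002 M/s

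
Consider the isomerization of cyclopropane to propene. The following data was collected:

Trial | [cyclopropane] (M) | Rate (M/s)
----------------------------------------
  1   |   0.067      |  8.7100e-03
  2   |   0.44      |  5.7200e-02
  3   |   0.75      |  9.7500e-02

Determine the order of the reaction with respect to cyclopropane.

first order (1)

Step 1: Compare trials to find order n where rate₂/rate₁ = ([cyclopropane]₂/[cyclopropane]₁)^n
Step 2: rate₂/rate₁ = 5.7200e-02/8.7100e-03 = 6.567
Step 3: [cyclopropane]₂/[cyclopropane]₁ = 0.44/0.067 = 6.567
Step 4: n = ln(6.567)/ln(6.567) = 1.00 ≈ 1
Step 5: The reaction is first order in cyclopropane.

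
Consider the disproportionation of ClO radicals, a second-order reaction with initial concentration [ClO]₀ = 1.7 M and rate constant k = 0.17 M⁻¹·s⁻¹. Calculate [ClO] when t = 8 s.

0.5133 M

Step 1: For a second-order reaction: 1/[ClO] = 1/[ClO]₀ + kt
Step 2: 1/[ClO] = 1/1.7 + 0.17 × 8
Step 3: 1/[ClO] = 0.5882 + 1.36 = 1.948
Step 4: [ClO] = 1/1.948 = 0.5133 M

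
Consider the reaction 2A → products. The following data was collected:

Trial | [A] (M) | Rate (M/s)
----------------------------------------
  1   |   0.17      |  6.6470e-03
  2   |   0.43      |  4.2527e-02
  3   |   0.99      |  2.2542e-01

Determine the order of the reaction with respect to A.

second order (2)

Step 1: Compare trials to find order n where rate₂/rate₁ = ([A]₂/[A]₁)^n
Step 2: rate₂/rate₁ = 4.2527e-02/6.6470e-03 = 6.398
Step 3: [A]₂/[A]₁ = 0.43/0.17 = 2.529
Step 4: n = ln(6.398)/ln(2.529) = 2.00 ≈ 2
Step 5: The reaction is second order in A.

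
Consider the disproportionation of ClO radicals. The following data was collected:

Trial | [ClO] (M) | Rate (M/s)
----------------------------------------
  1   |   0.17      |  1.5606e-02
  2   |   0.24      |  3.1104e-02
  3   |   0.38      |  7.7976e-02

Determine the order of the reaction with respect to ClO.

second order (2)

Step 1: Compare trials to find order n where rate₂/rate₁ = ([ClO]₂/[ClO]₁)^n
Step 2: rate₂/rate₁ = 3.1104e-02/1.5606e-02 = 1.993
Step 3: [ClO]₂/[ClO]₁ = 0.24/0.17 = 1.412
Step 4: n = ln(1.993)/ln(1.412) = 2.00 ≈ 2
Step 5: The reaction is second order in ClO.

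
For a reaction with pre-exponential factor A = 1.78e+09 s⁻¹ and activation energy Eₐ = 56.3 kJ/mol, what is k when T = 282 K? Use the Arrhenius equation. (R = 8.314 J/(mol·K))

6.63e-02 s⁻¹

Step 1: Use the Arrhenius equation: k = A × exp(-Eₐ/RT)
Step 2: Convert Eₐ to J/mol: 56.3 kJ/mol = 56300 J/mol
Step 3: Calculate the exponent: -Eₐ/(RT) = -56300/(8.314 × 282) = -24.01316
Step 4: k = 1.78e+09 × exp(-24.01316)
Step 5: k = 1.78e+09 × 3.72578e-11 = 6.6319e-02 s⁻¹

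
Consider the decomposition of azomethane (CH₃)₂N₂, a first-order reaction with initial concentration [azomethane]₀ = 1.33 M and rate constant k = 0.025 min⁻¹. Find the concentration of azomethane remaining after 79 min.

0.1846 M

Step 1: For a first-order reaction: [azomethane] = [azomethane]₀ × e^(-kt)
Step 2: [azomethane] = 1.33 × e^(-0.025 × 79)
Step 3: [azomethane] = 1.33 × e^(-1.975)
Step 4: [azomethane] = 1.33 × 0.138761 = 0.1846 M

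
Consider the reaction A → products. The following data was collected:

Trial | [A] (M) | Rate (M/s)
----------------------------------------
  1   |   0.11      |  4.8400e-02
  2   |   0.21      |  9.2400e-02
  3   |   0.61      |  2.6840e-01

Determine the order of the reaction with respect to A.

first order (1)

Step 1: Compare trials to find order n where rate₂/rate₁ = ([A]₂/[A]₁)^n
Step 2: rate₂/rate₁ = 9.2400e-02/4.8400e-02 = 1.909
Step 3: [A]₂/[A]₁ = 0.21/0.11 = 1.909
Step 4: n = ln(1.909)/ln(1.909) = 1.00 ≈ 1
Step 5: The reaction is first order in A.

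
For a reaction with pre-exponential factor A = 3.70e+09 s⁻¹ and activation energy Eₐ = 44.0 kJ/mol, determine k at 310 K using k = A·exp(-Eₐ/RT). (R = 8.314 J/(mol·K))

1.43e+02 s⁻¹

Step 1: Use the Arrhenius equation: k = A × exp(-Eₐ/RT)
Step 2: Convert Eₐ to J/mol: 44.0 kJ/mol = 44000 J/mol
Step 3: Calculate the exponent: -Eₐ/(RT) = -44000/(8.314 × 310) = -17.07186
Step 4: k = 3.70e+09 × exp(-17.07186)
Step 5: k = 3.70e+09 × 3.85288e-08 = 1.4256e+02 s⁻¹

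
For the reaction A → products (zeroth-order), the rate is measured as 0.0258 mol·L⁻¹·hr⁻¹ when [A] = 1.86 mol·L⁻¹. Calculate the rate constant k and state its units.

0.0258 mol·L⁻¹·hr⁻¹

Step 1: For a zeroth-order reaction, rate = k (independent of concentration).
Step 2: k = rate = 0.0258 mol·L⁻¹·hr⁻¹.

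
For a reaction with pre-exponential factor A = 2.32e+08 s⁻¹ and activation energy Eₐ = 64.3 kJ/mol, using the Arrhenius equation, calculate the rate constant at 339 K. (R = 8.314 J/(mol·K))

2.87e-02 s⁻¹

Step 1: Use the Arrhenius equation: k = A × exp(-Eₐ/RT)
Step 2: Convert Eₐ to J/mol: 64.3 kJ/mol = 64300 J/mol
Step 3: Calculate the exponent: -Eₐ/(RT) = -64300/(8.314 × 339) = -22.81399
Step 4: k = 2.32e+08 × exp(-22.81399)
Step 5: k = 2.32e+08 × 1.23598e-10 = 2.8675e-02 s⁻¹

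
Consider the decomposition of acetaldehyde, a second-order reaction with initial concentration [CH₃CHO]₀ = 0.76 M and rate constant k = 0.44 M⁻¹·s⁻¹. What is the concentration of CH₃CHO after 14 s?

0.1338 M

Step 1: For a second-order reaction: 1/[CH₃CHO] = 1/[CH₃CHO]₀ + kt
Step 2: 1/[CH₃CHO] = 1/0.76 + 0.44 × 14
Step 3: 1/[CH₃CHO] = 1.316 + 6.16 = 7.476
Step 4: [CH₃CHO] = 1/7.476 = 0.1338 M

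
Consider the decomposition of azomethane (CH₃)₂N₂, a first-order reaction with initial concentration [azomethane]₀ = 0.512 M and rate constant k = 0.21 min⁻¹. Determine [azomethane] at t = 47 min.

2.647e-05 M

Step 1: For a first-order reaction: [azomethane] = [azomethane]₀ × e^(-kt)
Step 2: [azomethane] = 0.512 × e^(-0.21 × 47)
Step 3: [azomethane] = 0.512 × e^(-9.87)
Step 4: [azomethane] = 0.512 × 5.17027e-05 = 2.647e-05 M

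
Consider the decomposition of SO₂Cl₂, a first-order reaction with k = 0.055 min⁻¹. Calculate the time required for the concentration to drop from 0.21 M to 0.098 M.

13.86 min

Step 1: For first-order: t = ln([SO₂Cl₂]₀/[SO₂Cl₂])/k
Step 2: t = ln(0.21/0.098)/0.055
Step 3: t = ln(2.143)/0.055
Step 4: t = 0.7621/0.055 = 13.86 min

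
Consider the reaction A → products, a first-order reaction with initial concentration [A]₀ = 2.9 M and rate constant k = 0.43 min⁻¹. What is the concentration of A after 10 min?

0.03935 M

Step 1: For a first-order reaction: [A] = [A]₀ × e^(-kt)
Step 2: [A] = 2.9 × e^(-0.43 × 10)
Step 3: [A] = 2.9 × e^(-4.3)
Step 4: [A] = 2.9 × 0.0135686 = 0.03935 M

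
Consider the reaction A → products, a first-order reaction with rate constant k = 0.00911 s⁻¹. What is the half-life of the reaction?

76.09 s

Step 1: For a first-order reaction, t₁/₂ = ln(2)/k
Step 2: t₁/₂ = ln(2)/0.00911
Step 3: t₁/₂ = 0.6931/0.00911 = 76.09 s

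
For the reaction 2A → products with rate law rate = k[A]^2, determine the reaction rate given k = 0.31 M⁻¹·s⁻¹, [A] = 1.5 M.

0.6975 M/s

Step 1: Identify the rate law: rate = k[A]^2
Step 2: Substitute values: rate = 0.31 × (1.5)^2
Step 3: Calculate: rate = 0.31 × 2.25 = 0.6975 M/s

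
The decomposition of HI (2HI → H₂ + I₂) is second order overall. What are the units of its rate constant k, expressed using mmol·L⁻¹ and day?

(mmol·L⁻¹)⁻¹·day⁻¹

Step 1: For overall order n, rate = k × (concentration)^n.
Step 2: Rate has units mmol·L⁻¹·day⁻¹; concentration term has units (mmol·L⁻¹)^2.
Step 3: k = rate / (concentration)^n, so units of k = (mmol·L⁻¹)^(1-2)·day⁻¹ = (mmol·L⁻¹)⁻¹·day⁻¹.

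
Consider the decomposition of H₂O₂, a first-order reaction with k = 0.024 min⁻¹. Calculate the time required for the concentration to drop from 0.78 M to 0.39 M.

28.88 min

Step 1: For first-order: t = ln([H₂O₂]₀/[H₂O₂])/k
Step 2: t = ln(0.78/0.39)/0.024
Step 3: t = ln(2)/0.024
Step 4: t = 0.6931/0.024 = 28.88 min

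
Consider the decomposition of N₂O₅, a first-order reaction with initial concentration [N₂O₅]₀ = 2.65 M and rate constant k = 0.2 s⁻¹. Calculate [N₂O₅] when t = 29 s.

0.008023 M

Step 1: For a first-order reaction: [N₂O₅] = [N₂O₅]₀ × e^(-kt)
Step 2: [N₂O₅] = 2.65 × e^(-0.2 × 29)
Step 3: [N₂O₅] = 2.65 × e^(-5.8)
Step 4: [N₂O₅] = 2.65 × 0.00302755 = 0.008023 M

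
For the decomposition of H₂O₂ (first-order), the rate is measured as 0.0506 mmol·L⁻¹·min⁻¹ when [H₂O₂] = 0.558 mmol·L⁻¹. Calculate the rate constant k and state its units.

0.09068 min⁻¹

Step 1: rate = k[H₂O₂]^1, so k = rate / [H₂O₂]^1.
Step 2: k = 0.0506 / (0.558)^1 = 0.0506 / 0.558.
Step 3: k = 0.09068 min⁻¹.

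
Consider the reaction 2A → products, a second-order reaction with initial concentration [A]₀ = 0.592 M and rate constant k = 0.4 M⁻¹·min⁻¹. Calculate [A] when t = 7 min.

0.2228 M

Step 1: For a second-order reaction: 1/[A] = 1/[A]₀ + kt
Step 2: 1/[A] = 1/0.592 + 0.4 × 7
Step 3: 1/[A] = 1.689 + 2.8 = 4.489
Step 4: [A] = 1/4.489 = 0.2228 M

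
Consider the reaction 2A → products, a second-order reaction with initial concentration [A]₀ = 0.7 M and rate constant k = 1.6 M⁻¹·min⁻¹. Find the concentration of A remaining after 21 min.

0.02855 M

Step 1: For a second-order reaction: 1/[A] = 1/[A]₀ + kt
Step 2: 1/[A] = 1/0.7 + 1.6 × 21
Step 3: 1/[A] = 1.429 + 33.6 = 35.03
Step 4: [A] = 1/35.03 = 0.02855 M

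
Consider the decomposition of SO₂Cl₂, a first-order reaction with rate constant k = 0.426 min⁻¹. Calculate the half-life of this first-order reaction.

1.627 min

Step 1: For a first-order reaction, t₁/₂ = ln(2)/k
Step 2: t₁/₂ = ln(2)/0.426
Step 3: t₁/₂ = 0.6931/0.426 = 1.627 min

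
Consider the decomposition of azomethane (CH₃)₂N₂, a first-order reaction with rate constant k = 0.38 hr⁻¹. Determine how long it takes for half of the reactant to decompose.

1.824 hr

Step 1: For a first-order reaction, t₁/₂ = ln(2)/k
Step 2: t₁/₂ = ln(2)/0.38
Step 3: t₁/₂ = 0.6931/0.38 = 1.824 hr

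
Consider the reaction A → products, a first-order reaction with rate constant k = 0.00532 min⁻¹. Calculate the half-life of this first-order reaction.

130.3 min

Step 1: For a first-order reaction, t₁/₂ = ln(2)/k
Step 2: t₁/₂ = ln(2)/0.00532
Step 3: t₁/₂ = 0.6931/0.00532 = 130.3 min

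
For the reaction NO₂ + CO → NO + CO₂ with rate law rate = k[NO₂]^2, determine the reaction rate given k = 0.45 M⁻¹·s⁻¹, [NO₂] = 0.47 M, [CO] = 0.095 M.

0.0994 M/s

Step 1: The rate law is rate = k[NO₂]^2
Step 2: Note that the rate does not depend on [CO] (zero order in CO).
Step 3: rate = 0.45 × (0.47)^2 = 0.099405 M/s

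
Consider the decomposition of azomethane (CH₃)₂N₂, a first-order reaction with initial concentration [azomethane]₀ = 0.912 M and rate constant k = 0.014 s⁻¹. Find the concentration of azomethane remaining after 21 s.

0.6797 M

Step 1: For a first-order reaction: [azomethane] = [azomethane]₀ × e^(-kt)
Step 2: [azomethane] = 0.912 × e^(-0.014 × 21)
Step 3: [azomethane] = 0.912 × e^(-0.294)
Step 4: [azomethane] = 0.912 × 0.745276 = 0.6797 M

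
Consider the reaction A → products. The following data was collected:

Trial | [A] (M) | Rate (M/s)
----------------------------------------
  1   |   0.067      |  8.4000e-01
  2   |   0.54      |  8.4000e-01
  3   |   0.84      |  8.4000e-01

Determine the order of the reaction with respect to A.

zeroth order (0)

Step 1: Compare trials - when concentration changes, rate stays constant.
Step 2: rate₂/rate₁ = 8.4000e-01/8.4000e-01 = 1
Step 3: [A]₂/[A]₁ = 0.54/0.067 = 8.06
Step 4: Since rate ratio ≈ (conc ratio)^0, the reaction is zeroth order.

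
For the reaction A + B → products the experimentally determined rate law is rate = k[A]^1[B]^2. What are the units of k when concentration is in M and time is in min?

M⁻²·min⁻¹

Step 1: Overall order = 1 + 2 = 3.
Step 2: rate has units M·min⁻¹; [A]^1[B]^2 has units M^3.
Step 3: k = rate/([A]^1[B]^2), so units of k = M^(1-3)·min⁻¹ = M⁻²·min⁻¹.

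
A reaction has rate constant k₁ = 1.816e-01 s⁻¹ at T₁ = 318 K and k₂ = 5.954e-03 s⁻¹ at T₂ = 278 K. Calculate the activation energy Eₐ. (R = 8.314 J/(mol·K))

62.8 kJ/mol

Step 1: Use the two-temperature Arrhenius form: ln(k₂/k₁) = -Eₐ/R × (1/T₂ - 1/T₁)
Step 2: ln(k₂/k₁) = ln(5.954e-03/1.816e-01) = ln(0.0327863) = -3.41774
Step 3: 1/T₂ - 1/T₁ = 1/278 - 1/318 = 4.524682e-04 K⁻¹
Step 4: Eₐ = -R × ln(k₂/k₁) / (1/T₂ - 1/T₁) = -8.314 × -3.41774 / 4.524682e-04
Step 5: Eₐ = 6.2800e+04 J/mol = 62.8 kJ/mol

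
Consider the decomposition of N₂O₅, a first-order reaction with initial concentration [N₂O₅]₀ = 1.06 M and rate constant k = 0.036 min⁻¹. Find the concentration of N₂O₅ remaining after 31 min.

0.3472 M

Step 1: For a first-order reaction: [N₂O₅] = [N₂O₅]₀ × e^(-kt)
Step 2: [N₂O₅] = 1.06 × e^(-0.036 × 31)
Step 3: [N₂O₅] = 1.06 × e^(-1.116)
Step 4: [N₂O₅] = 1.06 × 0.327588 = 0.3472 M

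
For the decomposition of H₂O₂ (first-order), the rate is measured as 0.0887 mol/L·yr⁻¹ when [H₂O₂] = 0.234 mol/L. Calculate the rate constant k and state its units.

0.3791 yr⁻¹

Step 1: rate = k[H₂O₂]^1, so k = rate / [H₂O₂]^1.
Step 2: k = 0.0887 / (0.234)^1 = 0.0887 / 0.234.
Step 3: k = 0.3791 yr⁻¹.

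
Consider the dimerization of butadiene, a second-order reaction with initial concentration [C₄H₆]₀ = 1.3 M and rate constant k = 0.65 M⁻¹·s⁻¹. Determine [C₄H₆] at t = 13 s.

0.1085 M

Step 1: For a second-order reaction: 1/[C₄H₆] = 1/[C₄H₆]₀ + kt
Step 2: 1/[C₄H₆] = 1/1.3 + 0.65 × 13
Step 3: 1/[C₄H₆] = 0.7692 + 8.45 = 9.219
Step 4: [C₄H₆] = 1/9.219 = 0.1085 M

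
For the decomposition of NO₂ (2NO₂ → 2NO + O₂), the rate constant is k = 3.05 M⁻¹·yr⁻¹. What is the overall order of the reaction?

second order (2)

Step 1: The units of k for an nth-order reaction are (concentration)^(1-n)·(time)⁻¹.
Step 2: Here k has units M⁻¹·yr⁻¹, so the concentration exponent is -1.
Step 3: 1 - n = -1 ⇒ n = 2. The reaction is second order.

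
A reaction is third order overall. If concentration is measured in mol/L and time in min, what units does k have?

(mol/L)⁻²·min⁻¹

Step 1: For overall order n, rate = k × (concentration)^n.
Step 2: Rate has units mol/L·min⁻¹; concentration term has units (mol/L)^3.
Step 3: k = rate / (concentration)^n, so units of k = (mol/L)^(1-3)·min⁻¹ = (mol/L)⁻²·min⁻¹.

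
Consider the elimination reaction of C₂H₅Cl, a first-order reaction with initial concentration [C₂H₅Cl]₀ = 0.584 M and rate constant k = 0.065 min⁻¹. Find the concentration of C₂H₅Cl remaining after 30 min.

0.08309 M

Step 1: For a first-order reaction: [C₂H₅Cl] = [C₂H₅Cl]₀ × e^(-kt)
Step 2: [C₂H₅Cl] = 0.584 × e^(-0.065 × 30)
Step 3: [C₂H₅Cl] = 0.584 × e^(-1.95)
Step 4: [C₂H₅Cl] = 0.584 × 0.142274 = 0.08309 M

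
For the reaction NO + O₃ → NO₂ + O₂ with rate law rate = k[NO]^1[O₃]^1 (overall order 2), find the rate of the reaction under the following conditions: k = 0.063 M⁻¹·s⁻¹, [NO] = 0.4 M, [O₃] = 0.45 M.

0.01134 M/s

Step 1: The rate law is rate = k[NO]^1[O₃]^1, overall order = 1+1 = 2
Step 2: Substitute values: rate = 0.063 × (0.4)^1 × (0.45)^1
Step 3: rate = 0.063 × 0.4 × 0.45 = 0.01134 M/s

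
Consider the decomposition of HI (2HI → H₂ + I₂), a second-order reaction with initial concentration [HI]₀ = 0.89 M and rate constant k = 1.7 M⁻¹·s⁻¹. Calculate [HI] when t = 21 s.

0.02716 M

Step 1: For a second-order reaction: 1/[HI] = 1/[HI]₀ + kt
Step 2: 1/[HI] = 1/0.89 + 1.7 × 21
Step 3: 1/[HI] = 1.124 + 35.7 = 36.82
Step 4: [HI] = 1/36.82 = 0.02716 M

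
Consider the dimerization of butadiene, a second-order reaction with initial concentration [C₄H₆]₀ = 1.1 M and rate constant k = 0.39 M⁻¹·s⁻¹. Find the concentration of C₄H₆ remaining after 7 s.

0.2748 M

Step 1: For a second-order reaction: 1/[C₄H₆] = 1/[C₄H₆]₀ + kt
Step 2: 1/[C₄H₆] = 1/1.1 + 0.39 × 7
Step 3: 1/[C₄H₆] = 0.9091 + 2.73 = 3.639
Step 4: [C₄H₆] = 1/3.639 = 0.2748 M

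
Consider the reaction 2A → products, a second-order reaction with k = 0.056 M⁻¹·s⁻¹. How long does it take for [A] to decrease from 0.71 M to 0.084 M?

187.4 s

Step 1: For second-order: t = (1/[A] - 1/[A]₀)/k
Step 2: t = (1/0.084 - 1/0.71)/0.056
Step 3: t = (11.9 - 1.408)/0.056
Step 4: t = 10.5/0.056 = 187.4 s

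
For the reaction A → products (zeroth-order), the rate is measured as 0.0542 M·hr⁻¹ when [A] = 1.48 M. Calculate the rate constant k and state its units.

0.0542 M·hr⁻¹

Step 1: For a zeroth-order reaction, rate = k (independent of concentration).
Step 2: k = rate = 0.0542 M·hr⁻¹.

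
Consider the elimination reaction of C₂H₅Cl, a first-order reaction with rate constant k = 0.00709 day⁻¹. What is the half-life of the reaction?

97.76 day

Step 1: For a first-order reaction, t₁/₂ = ln(2)/k
Step 2: t₁/₂ = ln(2)/0.00709
Step 3: t₁/₂ = 0.6931/0.00709 = 97.76 day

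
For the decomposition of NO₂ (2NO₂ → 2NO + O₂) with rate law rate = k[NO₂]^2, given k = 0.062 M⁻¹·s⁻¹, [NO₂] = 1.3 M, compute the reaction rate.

0.1048 M/s

Step 1: Identify the rate law: rate = k[NO₂]^2
Step 2: Substitute values: rate = 0.062 × (1.3)^2
Step 3: Calculate: rate = 0.062 × 1.69 = 0.10478 M/s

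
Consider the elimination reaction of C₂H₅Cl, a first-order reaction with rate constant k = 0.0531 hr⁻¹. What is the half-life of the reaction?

13.05 hr

Step 1: For a first-order reaction, t₁/₂ = ln(2)/k
Step 2: t₁/₂ = ln(2)/0.0531
Step 3: t₁/₂ = 0.6931/0.0531 = 13.05 hr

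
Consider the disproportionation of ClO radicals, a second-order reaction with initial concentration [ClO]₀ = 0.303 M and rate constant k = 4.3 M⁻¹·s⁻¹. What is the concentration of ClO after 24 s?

0.00939 M

Step 1: For a second-order reaction: 1/[ClO] = 1/[ClO]₀ + kt
Step 2: 1/[ClO] = 1/0.303 + 4.3 × 24
Step 3: 1/[ClO] = 3.3 + 103.2 = 106.5
Step 4: [ClO] = 1/106.5 = 0.00939 M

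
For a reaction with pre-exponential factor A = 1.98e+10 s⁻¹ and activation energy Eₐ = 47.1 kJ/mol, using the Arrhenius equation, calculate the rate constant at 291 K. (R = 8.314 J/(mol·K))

6.95e+01 s⁻¹

Step 1: Use the Arrhenius equation: k = A × exp(-Eₐ/RT)
Step 2: Convert Eₐ to J/mol: 47.1 kJ/mol = 47100 J/mol
Step 3: Calculate the exponent: -Eₐ/(RT) = -47100/(8.314 × 291) = -19.46785
Step 4: k = 1.98e+10 × exp(-19.46785)
Step 5: k = 1.98e+10 × 3.50930e-09 = 6.9484e+01 s⁻¹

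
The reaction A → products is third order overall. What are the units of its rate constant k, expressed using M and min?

M⁻²·min⁻¹

Step 1: For overall order n, rate = k × (concentration)^n.
Step 2: Rate has units M·min⁻¹; concentration term has units M^3.
Step 3: k = rate / (concentration)^n, so units of k = M^(1-3)·min⁻¹ = M⁻²·min⁻¹.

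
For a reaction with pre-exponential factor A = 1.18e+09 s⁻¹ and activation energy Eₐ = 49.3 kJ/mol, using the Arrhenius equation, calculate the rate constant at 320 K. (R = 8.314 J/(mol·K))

1.06e+01 s⁻¹

Step 1: Use the Arrhenius equation: k = A × exp(-Eₐ/RT)
Step 2: Convert Eₐ to J/mol: 49.3 kJ/mol = 49300 J/mol
Step 3: Calculate the exponent: -Eₐ/(RT) = -49300/(8.314 × 320) = -18.53049
Step 4: k = 1.18e+09 × exp(-18.53049)
Step 5: k = 1.18e+09 × 8.96005e-09 = 1.0573e+01 s⁻¹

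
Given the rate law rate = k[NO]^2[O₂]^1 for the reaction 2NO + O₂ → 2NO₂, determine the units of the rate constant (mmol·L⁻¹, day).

(mmol·L⁻¹)⁻²·day⁻¹

Step 1: Overall order = 2 + 1 = 3.
Step 2: rate has units mmol·L⁻¹·day⁻¹; [NO]^2[O₂]^1 has units (mmol·L⁻¹)^3.
Step 3: k = rate/([NO]^2[O₂]^1), so units of k = (mmol·L⁻¹)^(1-3)·day⁻¹ = (mmol·L⁻¹)⁻²·day⁻¹.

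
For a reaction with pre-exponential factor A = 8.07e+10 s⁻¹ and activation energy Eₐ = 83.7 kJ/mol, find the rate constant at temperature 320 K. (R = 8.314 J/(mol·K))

1.75e-03 s⁻¹

Step 1: Use the Arrhenius equation: k = A × exp(-Eₐ/RT)
Step 2: Convert Eₐ to J/mol: 83.7 kJ/mol = 83700 J/mol
Step 3: Calculate the exponent: -Eₐ/(RT) = -83700/(8.314 × 320) = -31.46049
Step 4: k = 8.07e+10 × exp(-31.46049)
Step 5: k = 8.07e+10 × 2.17211e-14 = 1.7529e-03 s⁻¹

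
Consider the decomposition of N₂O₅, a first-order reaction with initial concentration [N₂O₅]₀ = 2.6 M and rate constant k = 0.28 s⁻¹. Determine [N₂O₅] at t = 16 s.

0.02947 M

Step 1: For a first-order reaction: [N₂O₅] = [N₂O₅]₀ × e^(-kt)
Step 2: [N₂O₅] = 2.6 × e^(-0.28 × 16)
Step 3: [N₂O₅] = 2.6 × e^(-4.48)
Step 4: [N₂O₅] = 2.6 × 0.0113334 = 0.02947 M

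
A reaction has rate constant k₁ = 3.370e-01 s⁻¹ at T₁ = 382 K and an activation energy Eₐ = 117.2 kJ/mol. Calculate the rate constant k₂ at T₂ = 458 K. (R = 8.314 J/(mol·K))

1.538e+02 s⁻¹

Step 1: Use the two-temperature Arrhenius form: ln(k₂/k₁) = -Eₐ/R × (1/T₂ - 1/T₁)
Step 2: Convert Eₐ to J/mol: 117.2 kJ/mol = 117200 J/mol
Step 3: 1/T₂ - 1/T₁ = 1/458 - 1/382 = -4.343949e-04 K⁻¹
Step 4: ln(k₂/k₁) = -117200/8.314 × -4.343949e-04 = 6.12354
Step 5: k₂ = k₁ × exp(6.12354) = 3.370e-01 × 4.56478e+02 = 1.538e+02 s⁻¹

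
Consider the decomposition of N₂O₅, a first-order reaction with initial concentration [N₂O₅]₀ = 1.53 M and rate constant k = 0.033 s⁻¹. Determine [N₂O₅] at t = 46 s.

0.3353 M

Step 1: For a first-order reaction: [N₂O₅] = [N₂O₅]₀ × e^(-kt)
Step 2: [N₂O₅] = 1.53 × e^(-0.033 × 46)
Step 3: [N₂O₅] = 1.53 × e^(-1.518)
Step 4: [N₂O₅] = 1.53 × 0.21915 = 0.3353 M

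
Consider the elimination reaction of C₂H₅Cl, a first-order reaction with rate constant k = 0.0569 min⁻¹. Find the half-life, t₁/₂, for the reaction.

12.18 min

Step 1: For a first-order reaction, t₁/₂ = ln(2)/k
Step 2: t₁/₂ = ln(2)/0.0569
Step 3: t₁/₂ = 0.6931/0.0569 = 12.18 min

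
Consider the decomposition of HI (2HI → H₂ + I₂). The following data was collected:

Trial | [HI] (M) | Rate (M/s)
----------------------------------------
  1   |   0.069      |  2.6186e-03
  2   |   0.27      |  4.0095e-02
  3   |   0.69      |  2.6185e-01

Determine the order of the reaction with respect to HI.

second order (2)

Step 1: Compare trials to find order n where rate₂/rate₁ = ([HI]₂/[HI]₁)^n
Step 2: rate₂/rate₁ = 4.0095e-02/2.6186e-03 = 15.31
Step 3: [HI]₂/[HI]₁ = 0.27/0.069 = 3.913
Step 4: n = ln(15.31)/ln(3.913) = 2.00 ≈ 2
Step 5: The reaction is second order in HI.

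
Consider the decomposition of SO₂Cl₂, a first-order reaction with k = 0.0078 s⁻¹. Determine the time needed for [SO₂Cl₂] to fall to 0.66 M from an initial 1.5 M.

105.3 s

Step 1: For first-order: t = ln([SO₂Cl₂]₀/[SO₂Cl₂])/k
Step 2: t = ln(1.5/0.66)/0.0078
Step 3: t = ln(2.273)/0.0078
Step 4: t = 0.821/0.0078 = 105.3 s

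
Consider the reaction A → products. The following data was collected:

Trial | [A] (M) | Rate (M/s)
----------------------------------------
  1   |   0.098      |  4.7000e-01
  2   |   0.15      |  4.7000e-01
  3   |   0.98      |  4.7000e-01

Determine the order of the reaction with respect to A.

zeroth order (0)

Step 1: Compare trials - when concentration changes, rate stays constant.
Step 2: rate₂/rate₁ = 4.7000e-01/4.7000e-01 = 1
Step 3: [A]₂/[A]₁ = 0.15/0.098 = 1.531
Step 4: Since rate ratio ≈ (conc ratio)^0, the reaction is zeroth order.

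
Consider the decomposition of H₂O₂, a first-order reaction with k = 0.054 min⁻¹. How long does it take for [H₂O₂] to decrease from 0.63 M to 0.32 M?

12.54 min

Step 1: For first-order: t = ln([H₂O₂]₀/[H₂O₂])/k
Step 2: t = ln(0.63/0.32)/0.054
Step 3: t = ln(1.969)/0.054
Step 4: t = 0.6774/0.054 = 12.54 min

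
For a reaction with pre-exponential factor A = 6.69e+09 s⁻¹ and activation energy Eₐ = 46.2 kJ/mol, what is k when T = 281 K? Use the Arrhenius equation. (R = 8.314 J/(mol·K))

1.73e+01 s⁻¹

Step 1: Use the Arrhenius equation: k = A × exp(-Eₐ/RT)
Step 2: Convert Eₐ to J/mol: 46.2 kJ/mol = 46200 J/mol
Step 3: Calculate the exponent: -Eₐ/(RT) = -46200/(8.314 × 281) = -19.77542
Step 4: k = 6.69e+09 × exp(-19.77542)
Step 5: k = 6.69e+09 × 2.58015e-09 = 1.7261e+01 s⁻¹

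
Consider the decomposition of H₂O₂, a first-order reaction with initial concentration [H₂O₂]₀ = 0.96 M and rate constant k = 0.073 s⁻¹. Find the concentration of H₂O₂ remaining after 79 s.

0.003004 M

Step 1: For a first-order reaction: [H₂O₂] = [H₂O₂]₀ × e^(-kt)
Step 2: [H₂O₂] = 0.96 × e^(-0.073 × 79)
Step 3: [H₂O₂] = 0.96 × e^(-5.767)
Step 4: [H₂O₂] = 0.96 × 0.00312913 = 0.003004 M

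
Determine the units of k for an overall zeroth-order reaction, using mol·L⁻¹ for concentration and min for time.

mol·L⁻¹·min⁻¹

Step 1: For overall order n, rate = k × (concentration)^n.
Step 2: Rate has units mol·L⁻¹·min⁻¹; concentration term has units (mol·L⁻¹)^0.
Step 3: k = rate / (concentration)^n, so units of k = (mol·L⁻¹)^(1-0)·min⁻¹ = mol·L⁻¹·min⁻¹.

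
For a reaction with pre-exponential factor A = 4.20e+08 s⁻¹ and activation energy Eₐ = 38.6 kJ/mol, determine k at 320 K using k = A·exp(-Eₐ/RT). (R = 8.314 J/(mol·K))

2.10e+02 s⁻¹

Step 1: Use the Arrhenius equation: k = A × exp(-Eₐ/RT)
Step 2: Convert Eₐ to J/mol: 38.6 kJ/mol = 38600 J/mol
Step 3: Calculate the exponent: -Eₐ/(RT) = -38600/(8.314 × 320) = -14.50866
Step 4: k = 4.20e+08 × exp(-14.50866)
Step 5: k = 4.20e+08 × 4.99999e-07 = 2.1000e+02 s⁻¹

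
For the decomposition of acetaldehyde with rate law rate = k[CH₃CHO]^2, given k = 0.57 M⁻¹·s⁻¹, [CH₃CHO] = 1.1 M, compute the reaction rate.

0.6897 M/s

Step 1: Identify the rate law: rate = k[CH₃CHO]^2
Step 2: Substitute values: rate = 0.57 × (1.1)^2
Step 3: Calculate: rate = 0.57 × 1.21 = 0.6897 M/s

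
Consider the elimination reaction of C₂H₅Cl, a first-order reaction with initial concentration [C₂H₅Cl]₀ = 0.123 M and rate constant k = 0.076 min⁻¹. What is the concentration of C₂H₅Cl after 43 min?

0.004684 M

Step 1: For a first-order reaction: [C₂H₅Cl] = [C₂H₅Cl]₀ × e^(-kt)
Step 2: [C₂H₅Cl] = 0.123 × e^(-0.076 × 43)
Step 3: [C₂H₅Cl] = 0.123 × e^(-3.268)
Step 4: [C₂H₅Cl] = 0.123 × 0.0380825 = 0.004684 M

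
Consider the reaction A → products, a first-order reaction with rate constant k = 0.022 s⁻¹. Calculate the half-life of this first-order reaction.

31.51 s

Step 1: For a first-order reaction, t₁/₂ = ln(2)/k
Step 2: t₁/₂ = ln(2)/0.022
Step 3: t₁/₂ = 0.6931/0.022 = 31.51 s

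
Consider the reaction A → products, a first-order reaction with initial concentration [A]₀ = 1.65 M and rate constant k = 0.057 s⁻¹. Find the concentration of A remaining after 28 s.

0.3345 M

Step 1: For a first-order reaction: [A] = [A]₀ × e^(-kt)
Step 2: [A] = 1.65 × e^(-0.057 × 28)
Step 3: [A] = 1.65 × e^(-1.596)
Step 4: [A] = 1.65 × 0.202706 = 0.3345 M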